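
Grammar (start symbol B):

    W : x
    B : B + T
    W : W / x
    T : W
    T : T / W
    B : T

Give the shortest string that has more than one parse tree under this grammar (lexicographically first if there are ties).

x / x

length 1: no string has ≥2 trees
length 3: x / x has 2 parse trees

Two derivations of x / x:
  B ⇒ T ⇒ W ⇒ W / x ⇒ x / x
  B ⇒ T ⇒ T / W ⇒ W / W ⇒ x / W ⇒ x / x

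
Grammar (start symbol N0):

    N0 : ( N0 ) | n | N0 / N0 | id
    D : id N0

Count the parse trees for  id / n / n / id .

5

Parse trees for id / n / n / id:
  [N0 [N0 id] / [N0 [N0 n] / [N0 [N0 n] / [N0 id]]]]
  [N0 [N0 id] / [N0 [N0 [N0 n] / [N0 n]] / [N0 id]]]
  [N0 [N0 [N0 id] / [N0 n]] / [N0 [N0 n] / [N0 id]]]
  [N0 [N0 [N0 id] / [N0 [N0 n] / [N0 n]]] / [N0 id]]
  [N0 [N0 [N0 [N0 id] / [N0 n]] / [N0 n]] / [N0 id]]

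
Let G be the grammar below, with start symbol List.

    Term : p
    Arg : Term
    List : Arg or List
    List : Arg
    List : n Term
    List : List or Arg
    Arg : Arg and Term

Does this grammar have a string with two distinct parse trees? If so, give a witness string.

Witness: p or p

Derivation 1: List ⇒ Arg or List ⇒ Term or List ⇒ p or List ⇒ p or Arg ⇒ p or Term ⇒ p or p
Derivation 2: List ⇒ List or Arg ⇒ Arg or Arg ⇒ Term or Arg ⇒ p or Arg ⇒ p or Term ⇒ p or p

Two distinct leftmost derivations for the same string.

Ambiguous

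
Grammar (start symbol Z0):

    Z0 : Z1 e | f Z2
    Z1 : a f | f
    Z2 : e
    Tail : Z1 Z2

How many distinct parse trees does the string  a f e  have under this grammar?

Parse trees for a f e:
  [Z0 [Z1 a f] e]

1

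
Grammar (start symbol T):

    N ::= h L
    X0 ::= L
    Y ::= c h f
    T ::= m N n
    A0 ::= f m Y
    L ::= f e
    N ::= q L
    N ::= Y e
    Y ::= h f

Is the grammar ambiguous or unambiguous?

Witness: m h f e n

Derivation 1: T ⇒ m N n ⇒ m h L n ⇒ m h f e n
Derivation 2: T ⇒ m N n ⇒ m Y e n ⇒ m h f e n

Two distinct leftmost derivations for the same string.

Ambiguous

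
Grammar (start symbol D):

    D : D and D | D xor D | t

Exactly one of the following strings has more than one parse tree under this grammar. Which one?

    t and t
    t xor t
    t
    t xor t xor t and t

t xor t xor t and t

t and t: 1 tree
t xor t: 1 tree
t: 1 tree
t xor t xor t and t: 5 trees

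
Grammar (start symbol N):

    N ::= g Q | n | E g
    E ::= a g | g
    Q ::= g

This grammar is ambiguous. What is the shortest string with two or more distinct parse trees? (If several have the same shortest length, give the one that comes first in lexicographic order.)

g g

length 1: no string has ≥2 trees
length 2: g g has 2 parse trees

Two derivations of g g:
  N ⇒ g Q ⇒ g g
  N ⇒ E g ⇒ g g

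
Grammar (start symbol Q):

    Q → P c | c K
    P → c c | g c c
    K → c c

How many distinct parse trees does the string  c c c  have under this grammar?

Parse trees for c c c:
  [Q [P c c] c]
  [Q c [K c c]]

2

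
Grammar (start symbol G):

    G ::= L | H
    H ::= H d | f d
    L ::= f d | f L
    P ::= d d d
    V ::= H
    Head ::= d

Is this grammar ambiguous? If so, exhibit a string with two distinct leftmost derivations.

Ambiguous

Witness: f d

Derivation 1: G ⇒ L ⇒ f d
Derivation 2: G ⇒ H ⇒ f d

Two distinct leftmost derivations for the same string.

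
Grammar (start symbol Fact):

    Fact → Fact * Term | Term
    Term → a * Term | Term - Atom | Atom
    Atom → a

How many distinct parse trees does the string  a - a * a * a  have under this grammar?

2

Parse trees for a - a * a * a:
  [Fact [Fact [Term [Term [Atom a]] - [Atom a]]] * [Term a * [Term [Atom a]]]]
  [Fact [Fact [Fact [Term [Term [Atom a]] - [Atom a]]] * [Term [Atom a]]] * [Term [Atom a]]]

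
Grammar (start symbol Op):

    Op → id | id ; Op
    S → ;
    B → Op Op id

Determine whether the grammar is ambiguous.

(S, B are unreachable from Op, so their rules don't affect L(Op).) The reachable grammar is A → atom sep A | atom. Each atom is followed by either the separator (recurse) or end-of-string (stop) — no choice point.

Unambiguous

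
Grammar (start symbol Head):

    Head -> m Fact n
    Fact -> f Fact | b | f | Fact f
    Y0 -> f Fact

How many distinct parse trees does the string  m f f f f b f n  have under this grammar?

5

Parse trees for m f f f f b f n:
  [Head m [Fact f [Fact f [Fact f [Fact f [Fact [Fact b] f]]]]] n]
  [Head m [Fact f [Fact f [Fact f [Fact [Fact f [Fact b]] f]]]] n]
  [Head m [Fact f [Fact f [Fact [Fact f [Fact f [Fact b]]] f]]] n]
  [Head m [Fact f [Fact [Fact f [Fact f [Fact f [Fact b]]]] f]] n]
  [Head m [Fact [Fact f [Fact f [Fact f [Fact f [Fact b]]]]] f] n]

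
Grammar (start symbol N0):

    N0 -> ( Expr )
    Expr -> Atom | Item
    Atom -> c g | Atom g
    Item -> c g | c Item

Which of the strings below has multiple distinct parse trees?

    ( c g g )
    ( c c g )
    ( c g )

( c g g ): 1 tree
( c c g ): 1 tree
( c g ): 2 trees

( c g )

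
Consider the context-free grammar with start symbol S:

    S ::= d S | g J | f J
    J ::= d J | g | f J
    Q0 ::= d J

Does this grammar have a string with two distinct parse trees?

Unambiguous

Only S, J are reachable from S; ignoring the rest: Each reachable nonterminal has at most one production per leading terminal, and all productions are right-linear; the derivation is determined token-by-token.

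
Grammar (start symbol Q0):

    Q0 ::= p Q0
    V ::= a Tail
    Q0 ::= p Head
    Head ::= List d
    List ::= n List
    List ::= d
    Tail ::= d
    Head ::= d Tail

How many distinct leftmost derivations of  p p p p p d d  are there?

Parse trees for p p p p p d d:
  [Q0 p [Q0 p [Q0 p [Q0 p [Q0 p [Head [List d] d]]]]]]
  [Q0 p [Q0 p [Q0 p [Q0 p [Q0 p [Head d [Tail d]]]]]]]

2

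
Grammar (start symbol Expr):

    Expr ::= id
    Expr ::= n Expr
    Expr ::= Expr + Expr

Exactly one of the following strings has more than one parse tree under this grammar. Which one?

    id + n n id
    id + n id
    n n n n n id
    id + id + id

id + id + id

id + n n id: 1 tree
id + n id: 1 tree
n n n n n id: 1 tree
id + id + id: 2 trees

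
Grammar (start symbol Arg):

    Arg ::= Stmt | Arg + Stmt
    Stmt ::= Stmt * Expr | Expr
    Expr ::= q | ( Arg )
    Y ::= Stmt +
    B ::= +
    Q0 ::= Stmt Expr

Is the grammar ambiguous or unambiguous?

Only Arg, Stmt, Expr are reachable from Arg; ignoring the rest: This is a standard precedence ladder (Arg over Stmt over Expr), with each level left-recursive on its own operator ('+' at Arg, '*' at Stmt). That structure is LR(1), hence unambiguous.

Unambiguous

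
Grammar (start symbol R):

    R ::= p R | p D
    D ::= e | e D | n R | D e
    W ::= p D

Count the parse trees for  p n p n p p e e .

Parse trees for p n p n p p e e:
  [R p [D n [R p [D n [R p [R p [D e [D e]]]]]]]]
  [R p [D n [R p [D n [R p [R p [D [D e] e]]]]]]]
  [R p [D n [R p [D [D n [R p [R p [D e]]]] e]]]]
  [R p [D [D n [R p [D n [R p [R p [D e]]]]]] e]]

4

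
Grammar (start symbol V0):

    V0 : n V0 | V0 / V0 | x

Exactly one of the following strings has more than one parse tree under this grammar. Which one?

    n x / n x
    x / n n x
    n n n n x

n x / n x

n x / n x: 2 trees
x / n n x: 1 tree
n n n n x: 1 tree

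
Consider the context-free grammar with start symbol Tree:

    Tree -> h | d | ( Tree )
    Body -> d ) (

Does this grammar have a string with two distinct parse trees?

(Body is unreachable from Tree, so its rules don't affect L(Tree).) L(Tree) is { openⁿ atom closeⁿ : n ≥ 0 }. The bracket depth fixes n, and the derivation is forced at every step.

Unambiguous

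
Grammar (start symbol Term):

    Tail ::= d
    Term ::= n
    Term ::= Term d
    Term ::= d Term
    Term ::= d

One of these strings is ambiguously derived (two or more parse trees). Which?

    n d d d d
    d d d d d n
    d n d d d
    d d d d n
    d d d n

d n d d d

n d d d d: 1 tree
d d d d d n: 1 tree
d n d d d: 4 trees
d d d d n: 1 tree
d d d n: 1 tree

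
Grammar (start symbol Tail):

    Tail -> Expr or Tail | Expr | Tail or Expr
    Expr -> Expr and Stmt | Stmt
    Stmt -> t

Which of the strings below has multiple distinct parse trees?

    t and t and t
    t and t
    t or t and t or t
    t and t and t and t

t and t and t: 1 tree
t and t: 1 tree
t or t and t or t: 4 trees
t and t and t and t: 1 tree

t or t and t or t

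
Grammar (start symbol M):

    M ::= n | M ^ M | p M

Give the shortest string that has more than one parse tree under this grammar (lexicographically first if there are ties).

length 1: no string has ≥2 trees
length 2: no string has ≥2 trees
length 3: no string has ≥2 trees
length 4: p n ^ n has 2 parse trees

Two derivations of p n ^ n:
  M ⇒ M ^ M ⇒ p M ^ M ⇒ p n ^ M ⇒ p n ^ n
  M ⇒ p M ⇒ p M ^ M ⇒ p n ^ M ⇒ p n ^ n

p n ^ n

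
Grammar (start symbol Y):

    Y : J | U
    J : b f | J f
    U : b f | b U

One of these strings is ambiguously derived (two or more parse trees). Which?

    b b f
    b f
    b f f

b f

b b f: 1 tree
b f: 2 trees
b f f: 1 tree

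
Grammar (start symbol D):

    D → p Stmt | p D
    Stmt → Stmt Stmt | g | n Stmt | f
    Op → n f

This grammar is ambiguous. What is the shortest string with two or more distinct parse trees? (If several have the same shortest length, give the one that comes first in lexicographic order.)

length 2: no string has ≥2 trees
length 3: no string has ≥2 trees
length 4: p f f f has 2 parse trees

Two derivations of p f f f:
  D ⇒ p Stmt ⇒ p Stmt Stmt ⇒ p Stmt Stmt Stmt ⇒ p f Stmt Stmt ⇒ p f f Stmt ⇒ p f f f
  D ⇒ p Stmt ⇒ p Stmt Stmt ⇒ p f Stmt ⇒ p f Stmt Stmt ⇒ p f f Stmt ⇒ p f f f

p f f f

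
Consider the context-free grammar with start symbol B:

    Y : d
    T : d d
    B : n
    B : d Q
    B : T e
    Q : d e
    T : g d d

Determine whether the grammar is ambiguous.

Ambiguous

Witness: d d e

Derivation 1: B ⇒ d Q ⇒ d d e
Derivation 2: B ⇒ T e ⇒ d d e

Two distinct leftmost derivations for the same string.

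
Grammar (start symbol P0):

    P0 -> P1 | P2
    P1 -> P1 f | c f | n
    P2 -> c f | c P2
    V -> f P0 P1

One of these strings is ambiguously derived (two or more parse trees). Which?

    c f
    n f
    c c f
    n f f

c f: 2 trees
n f: 1 tree
c c f: 1 tree
n f f: 1 tree

c f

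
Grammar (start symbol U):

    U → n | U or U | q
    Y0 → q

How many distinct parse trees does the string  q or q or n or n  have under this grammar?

5

Parse trees for q or q or n or n:
  [U [U q] or [U [U q] or [U [U n] or [U n]]]]
  [U [U q] or [U [U [U q] or [U n]] or [U n]]]
  [U [U [U q] or [U q]] or [U [U n] or [U n]]]
  [U [U [U q] or [U [U q] or [U n]]] or [U n]]
  [U [U [U [U q] or [U q]] or [U n]] or [U n]]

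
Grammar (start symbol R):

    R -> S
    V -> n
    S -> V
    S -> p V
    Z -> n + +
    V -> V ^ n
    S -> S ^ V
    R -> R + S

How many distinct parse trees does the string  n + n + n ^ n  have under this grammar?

2

Parse trees for n + n + n ^ n:
  [R [R [R [S [V n]]] + [S [V n]]] + [S [V [V n] ^ n]]]
  [R [R [R [S [V n]]] + [S [V n]]] + [S [S [V n]] ^ [V n]]]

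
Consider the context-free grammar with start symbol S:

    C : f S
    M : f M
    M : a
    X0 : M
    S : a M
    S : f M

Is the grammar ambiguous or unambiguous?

Unambiguous

(X0, C are unreachable from S, so their rules don't affect L(S).) Each reachable nonterminal has at most one production per leading terminal, and all productions are right-linear; the derivation is determined token-by-token.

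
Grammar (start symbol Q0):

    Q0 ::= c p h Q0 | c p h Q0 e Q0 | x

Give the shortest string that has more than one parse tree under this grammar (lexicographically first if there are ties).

length 1: no string has ≥2 trees
length 4: no string has ≥2 trees
length 6: no string has ≥2 trees
length 7: no string has ≥2 trees
length 9: c p h c p h x e x has 2 parse trees

Two derivations of c p h c p h x e x:
  Q0 ⇒ c p h Q0 ⇒ c p h c p h Q0 e Q0 ⇒ c p h c p h x e Q0 ⇒ c p h c p h x e x
  Q0 ⇒ c p h Q0 e Q0 ⇒ c p h c p h Q0 e Q0 ⇒ c p h c p h x e Q0 ⇒ c p h c p h x e x

c p h c p h x e x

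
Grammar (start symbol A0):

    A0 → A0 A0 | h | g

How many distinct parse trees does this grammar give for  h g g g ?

Parse trees for h g g g:
  [A0 [A0 h] [A0 [A0 g] [A0 [A0 g] [A0 g]]]]
  [A0 [A0 h] [A0 [A0 [A0 g] [A0 g]] [A0 g]]]
  [A0 [A0 [A0 h] [A0 g]] [A0 [A0 g] [A0 g]]]
  [A0 [A0 [A0 h] [A0 [A0 g] [A0 g]]] [A0 g]]
  [A0 [A0 [A0 [A0 h] [A0 g]] [A0 g]] [A0 g]]

5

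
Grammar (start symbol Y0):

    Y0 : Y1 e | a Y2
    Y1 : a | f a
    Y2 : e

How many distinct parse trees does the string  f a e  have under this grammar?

1

Parse trees for f a e:
  [Y0 [Y1 f a] e]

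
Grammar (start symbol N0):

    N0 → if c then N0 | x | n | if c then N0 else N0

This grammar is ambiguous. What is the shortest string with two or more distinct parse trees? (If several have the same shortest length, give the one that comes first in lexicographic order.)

if c then if c then n else n

length 1: no string has ≥2 trees
length 4: no string has ≥2 trees
length 6: no string has ≥2 trees
length 7: no string has ≥2 trees
length 9: if c then if c then n else n has 2 parse trees

Two derivations of if c then if c then n else n:
  N0 ⇒ if c then N0 ⇒ if c then if c then N0 else N0 ⇒ if c then if c then n else N0 ⇒ if c then if c then n else n
  N0 ⇒ if c then N0 else N0 ⇒ if c then if c then N0 else N0 ⇒ if c then if c then n else N0 ⇒ if c then if c then n else n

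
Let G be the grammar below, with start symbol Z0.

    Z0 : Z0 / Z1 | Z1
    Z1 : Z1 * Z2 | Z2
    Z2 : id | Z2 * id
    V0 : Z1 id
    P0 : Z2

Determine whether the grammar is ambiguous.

Witness: id * id

Derivation 1: Z0 ⇒ Z1 ⇒ Z1 * Z2 ⇒ Z2 * Z2 ⇒ id * Z2 ⇒ id * id
Derivation 2: Z0 ⇒ Z1 ⇒ Z2 ⇒ Z2 * id ⇒ id * id

Two distinct leftmost derivations for the same string.

Ambiguous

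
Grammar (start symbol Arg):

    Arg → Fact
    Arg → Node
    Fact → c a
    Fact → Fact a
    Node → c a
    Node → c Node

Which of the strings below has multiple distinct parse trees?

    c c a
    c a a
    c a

c a

c c a: 1 tree
c a a: 1 tree
c a: 2 trees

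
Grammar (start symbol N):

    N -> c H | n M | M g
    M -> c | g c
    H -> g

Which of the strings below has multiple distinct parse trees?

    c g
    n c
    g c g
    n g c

c g

c g: 2 trees
n c: 1 tree
g c g: 1 tree
n g c: 1 tree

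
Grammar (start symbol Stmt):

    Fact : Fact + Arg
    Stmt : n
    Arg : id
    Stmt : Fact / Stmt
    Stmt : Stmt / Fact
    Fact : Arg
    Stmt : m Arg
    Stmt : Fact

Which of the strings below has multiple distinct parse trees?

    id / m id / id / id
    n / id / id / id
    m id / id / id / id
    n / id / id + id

id / m id / id / id: 3 trees
n / id / id / id: 1 tree
m id / id / id / id: 1 tree
n / id / id + id: 1 tree

id / m id / id / id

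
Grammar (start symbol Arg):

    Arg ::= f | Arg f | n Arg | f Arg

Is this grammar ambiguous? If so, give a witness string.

Witness: f f

Derivation 1: Arg ⇒ Arg f ⇒ f f
Derivation 2: Arg ⇒ f Arg ⇒ f f

Two distinct leftmost derivations for the same string.

Ambiguous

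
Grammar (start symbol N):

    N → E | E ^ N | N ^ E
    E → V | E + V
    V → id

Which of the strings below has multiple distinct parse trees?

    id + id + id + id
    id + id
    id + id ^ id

id + id + id + id: 1 tree
id + id: 1 tree
id + id ^ id: 2 trees

id + id ^ id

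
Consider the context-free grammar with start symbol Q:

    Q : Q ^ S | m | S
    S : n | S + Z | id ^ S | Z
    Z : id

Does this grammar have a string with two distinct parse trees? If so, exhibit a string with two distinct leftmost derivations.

Witness: id ^ id

Derivation 1: Q ⇒ Q ^ S ⇒ S ^ S ⇒ Z ^ S ⇒ id ^ S ⇒ id ^ Z ⇒ id ^ id
Derivation 2: Q ⇒ S ⇒ id ^ S ⇒ id ^ Z ⇒ id ^ id

Two distinct leftmost derivations for the same string.

Ambiguous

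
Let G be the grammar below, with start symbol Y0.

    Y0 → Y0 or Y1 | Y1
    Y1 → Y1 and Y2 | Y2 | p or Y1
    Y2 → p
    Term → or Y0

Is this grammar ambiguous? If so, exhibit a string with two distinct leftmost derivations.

Ambiguous

Witness: p or p

Derivation 1: Y0 ⇒ Y0 or Y1 ⇒ Y1 or Y1 ⇒ Y2 or Y1 ⇒ p or Y1 ⇒ p or Y2 ⇒ p or p
Derivation 2: Y0 ⇒ Y1 ⇒ p or Y1 ⇒ p or Y2 ⇒ p or p

Two distinct leftmost derivations for the same string.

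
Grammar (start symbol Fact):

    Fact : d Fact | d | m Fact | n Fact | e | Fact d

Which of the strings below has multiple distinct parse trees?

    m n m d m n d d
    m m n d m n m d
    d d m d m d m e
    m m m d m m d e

m n m d m n d d: 8 trees
m m n d m n m d: 1 tree
d d m d m d m e: 1 tree
m m m d m m d e: 1 tree

m n m d m n d d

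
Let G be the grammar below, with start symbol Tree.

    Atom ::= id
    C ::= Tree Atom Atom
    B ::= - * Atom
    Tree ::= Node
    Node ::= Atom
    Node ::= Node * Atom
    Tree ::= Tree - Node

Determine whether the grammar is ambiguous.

(B, C are unreachable from Tree, so their rules don't affect L(Tree).) The grammar is stratified — Tree handles '-' (left-recursive), Node handles '*', Atom atoms. Each operator has a fixed associativity and precedence level, so every string has one parse.

Unambiguous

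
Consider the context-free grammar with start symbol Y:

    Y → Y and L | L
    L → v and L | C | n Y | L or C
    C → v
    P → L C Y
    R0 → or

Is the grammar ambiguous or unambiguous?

Witness: v and v

Derivation 1: Y ⇒ Y and L ⇒ L and L ⇒ C and L ⇒ v and L ⇒ v and C ⇒ v and v
Derivation 2: Y ⇒ L ⇒ v and L ⇒ v and C ⇒ v and v

Two distinct leftmost derivations for the same string.

Ambiguous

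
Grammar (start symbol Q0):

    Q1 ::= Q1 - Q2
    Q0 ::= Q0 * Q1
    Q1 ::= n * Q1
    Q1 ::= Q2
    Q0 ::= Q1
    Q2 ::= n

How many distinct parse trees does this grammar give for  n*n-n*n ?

Parse trees for n*n-n*n:
  [Q0 [Q0 [Q0 [Q1 [Q2 n]]] * [Q1 [Q1 [Q2 n]] - [Q2 n]]] * [Q1 [Q2 n]]]
  [Q0 [Q0 [Q1 [Q1 n * [Q1 [Q2 n]]] - [Q2 n]]] * [Q1 [Q2 n]]]
  [Q0 [Q0 [Q1 n * [Q1 [Q1 [Q2 n]] - [Q2 n]]]] * [Q1 [Q2 n]]]

3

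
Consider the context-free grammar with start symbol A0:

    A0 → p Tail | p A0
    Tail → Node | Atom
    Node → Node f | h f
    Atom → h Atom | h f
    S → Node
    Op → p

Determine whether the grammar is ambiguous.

Witness: p h f

Derivation 1: A0 ⇒ p Tail ⇒ p Node ⇒ p h f
Derivation 2: A0 ⇒ p Tail ⇒ p Atom ⇒ p h f

Two distinct leftmost derivations for the same string.

Ambiguous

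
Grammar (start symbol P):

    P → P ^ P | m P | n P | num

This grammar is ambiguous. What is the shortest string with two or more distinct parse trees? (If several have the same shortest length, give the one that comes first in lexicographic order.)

m num ^ num

length 1: no string has ≥2 trees
length 2: no string has ≥2 trees
length 3: no string has ≥2 trees
length 4: m num ^ num has 2 parse trees

Two derivations of m num ^ num:
  P ⇒ P ^ P ⇒ m P ^ P ⇒ m num ^ P ⇒ m num ^ num
  P ⇒ m P ⇒ m P ^ P ⇒ m num ^ P ⇒ m num ^ num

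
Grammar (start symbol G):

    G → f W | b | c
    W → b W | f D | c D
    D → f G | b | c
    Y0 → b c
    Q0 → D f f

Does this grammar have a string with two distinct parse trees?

(Y0, Q0 are unreachable from G, so their rules don't affect L(G).) The reachable rules are right-linear with at most one rule per (nonterminal, next-terminal) pair. Each input token forces the next rule, so parsing is deterministic.

Unambiguous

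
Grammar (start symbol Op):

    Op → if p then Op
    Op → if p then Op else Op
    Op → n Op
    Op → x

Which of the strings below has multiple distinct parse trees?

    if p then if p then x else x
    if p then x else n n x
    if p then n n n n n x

if p then if p then x else x

if p then if p then x else x: 2 trees
if p then x else n n x: 1 tree
if p then n n n n n x: 1 tree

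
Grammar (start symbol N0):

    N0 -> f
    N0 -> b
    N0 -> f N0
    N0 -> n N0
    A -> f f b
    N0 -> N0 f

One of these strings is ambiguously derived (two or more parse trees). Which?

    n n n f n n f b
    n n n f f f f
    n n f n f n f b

n n n f f f f

n n n f n n f b: 1 tree
n n n f f f f: 42 trees
n n f n f n f b: 1 tree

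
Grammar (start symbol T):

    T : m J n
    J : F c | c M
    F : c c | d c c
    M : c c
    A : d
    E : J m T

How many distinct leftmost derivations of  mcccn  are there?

2

Parse trees for mcccn:
  [T m [J [F c c] c] n]
  [T m [J c [M c c]] n]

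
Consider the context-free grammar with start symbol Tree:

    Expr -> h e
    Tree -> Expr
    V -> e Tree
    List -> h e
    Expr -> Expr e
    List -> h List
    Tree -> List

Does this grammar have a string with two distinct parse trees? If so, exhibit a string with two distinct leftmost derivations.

Witness: h e

Derivation 1: Tree ⇒ Expr ⇒ h e
Derivation 2: Tree ⇒ List ⇒ h e

Two distinct leftmost derivations for the same string.

Ambiguous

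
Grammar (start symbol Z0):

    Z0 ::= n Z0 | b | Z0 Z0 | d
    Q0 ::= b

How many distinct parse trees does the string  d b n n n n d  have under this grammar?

2

Parse trees for d b n n n n d:
  [Z0 [Z0 d] [Z0 [Z0 b] [Z0 n [Z0 n [Z0 n [Z0 n [Z0 d]]]]]]]
  [Z0 [Z0 [Z0 d] [Z0 b]] [Z0 n [Z0 n [Z0 n [Z0 n [Z0 d]]]]]]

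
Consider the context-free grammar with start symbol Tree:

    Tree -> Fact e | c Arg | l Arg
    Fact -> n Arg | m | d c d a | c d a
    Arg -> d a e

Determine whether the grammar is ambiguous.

Witness: c d a e

Derivation 1: Tree ⇒ Fact e ⇒ c d a e
Derivation 2: Tree ⇒ c Arg ⇒ c d a e

Two distinct leftmost derivations for the same string.

Ambiguous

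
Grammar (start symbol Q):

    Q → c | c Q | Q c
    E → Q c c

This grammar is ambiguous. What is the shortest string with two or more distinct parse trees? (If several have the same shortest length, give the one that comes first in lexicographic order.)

length 1: no string has ≥2 trees
length 2: c c has 2 parse trees

Two derivations of c c:
  Q ⇒ c Q ⇒ c c
  Q ⇒ Q c ⇒ c c

c c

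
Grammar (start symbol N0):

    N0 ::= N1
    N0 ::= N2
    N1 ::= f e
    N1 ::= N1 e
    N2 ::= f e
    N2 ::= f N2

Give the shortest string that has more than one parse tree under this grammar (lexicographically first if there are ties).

length 2: f e has 2 parse trees

Two derivations of f e:
  N0 ⇒ N1 ⇒ f e
  N0 ⇒ N2 ⇒ f e

f e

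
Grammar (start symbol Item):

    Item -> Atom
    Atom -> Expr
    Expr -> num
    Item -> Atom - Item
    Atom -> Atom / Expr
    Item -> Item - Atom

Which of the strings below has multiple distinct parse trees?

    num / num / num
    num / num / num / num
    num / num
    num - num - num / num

num - num - num / num

num / num / num: 1 tree
num / num / num / num: 1 tree
num / num: 1 tree
num - num - num / num: 4 trees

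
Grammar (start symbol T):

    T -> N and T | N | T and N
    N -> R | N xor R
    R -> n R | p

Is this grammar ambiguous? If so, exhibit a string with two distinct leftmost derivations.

Witness: p and p

Derivation 1: T ⇒ N and T ⇒ R and T ⇒ p and T ⇒ p and N ⇒ p and R ⇒ p and p
Derivation 2: T ⇒ T and N ⇒ N and N ⇒ R and N ⇒ p and N ⇒ p and R ⇒ p and p

Two distinct leftmost derivations for the same string.

Ambiguous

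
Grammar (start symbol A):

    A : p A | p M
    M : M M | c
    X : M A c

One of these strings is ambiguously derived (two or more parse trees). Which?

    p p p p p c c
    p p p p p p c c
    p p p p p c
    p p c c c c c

p p p p p c c: 1 tree
p p p p p p c c: 1 tree
p p p p p c: 1 tree
p p c c c c c: 14 trees

p p c c c c c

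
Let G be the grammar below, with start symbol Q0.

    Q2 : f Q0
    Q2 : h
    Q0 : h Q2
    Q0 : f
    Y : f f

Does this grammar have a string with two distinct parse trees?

Unambiguous

Only Q0, Q2 are reachable from Q0; ignoring the rest: Restricted to the reachable nonterminals, every rule has the form A → t or A → t B, and no two rules for the same A share a first terminal. The grammar encodes a DFA — one run per string.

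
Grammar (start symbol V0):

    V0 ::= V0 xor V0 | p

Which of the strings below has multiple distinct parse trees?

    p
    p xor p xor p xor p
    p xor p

p: 1 tree
p xor p xor p xor p: 5 trees
p xor p: 1 tree

p xor p xor p xor p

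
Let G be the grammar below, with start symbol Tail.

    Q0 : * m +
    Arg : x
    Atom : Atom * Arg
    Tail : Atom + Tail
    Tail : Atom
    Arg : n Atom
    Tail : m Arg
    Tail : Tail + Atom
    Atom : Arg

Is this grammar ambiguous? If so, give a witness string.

Ambiguous

Witness: x + x

Derivation 1: Tail ⇒ Atom + Tail ⇒ Arg + Tail ⇒ x + Tail ⇒ x + Atom ⇒ x + Arg ⇒ x + x
Derivation 2: Tail ⇒ Tail + Atom ⇒ Atom + Atom ⇒ Arg + Atom ⇒ x + Atom ⇒ x + Arg ⇒ x + x

Two distinct leftmost derivations for the same string.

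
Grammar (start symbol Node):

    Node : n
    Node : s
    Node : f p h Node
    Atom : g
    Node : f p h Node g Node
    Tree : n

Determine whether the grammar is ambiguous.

Ambiguous

Witness: f p h f p h n g n

Derivation 1: Node ⇒ f p h Node ⇒ f p h f p h Node g Node ⇒ f p h f p h n g Node ⇒ f p h f p h n g n
Derivation 2: Node ⇒ f p h Node g Node ⇒ f p h f p h Node g Node ⇒ f p h f p h n g Node ⇒ f p h f p h n g n

Two distinct leftmost derivations for the same string.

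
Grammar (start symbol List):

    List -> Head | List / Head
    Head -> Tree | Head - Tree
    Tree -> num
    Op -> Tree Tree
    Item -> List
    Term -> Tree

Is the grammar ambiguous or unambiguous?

Unambiguous

(Op, Item, Term are unreachable from List, so their rules don't affect L(List).) This is a standard precedence ladder (List over Head over Tree), with each level left-recursive on its own operator ('/' at List, '-' at Head). That structure is LR(1), hence unambiguous.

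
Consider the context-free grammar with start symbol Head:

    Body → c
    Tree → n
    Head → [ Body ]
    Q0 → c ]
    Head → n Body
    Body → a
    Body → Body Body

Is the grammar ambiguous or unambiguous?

Ambiguous

Witness: n a a a

Derivation 1: Head ⇒ n Body ⇒ n Body Body ⇒ n a Body ⇒ n a Body Body ⇒ n a a Body ⇒ n a a a
Derivation 2: Head ⇒ n Body ⇒ n Body Body ⇒ n Body Body Body ⇒ n a Body Body ⇒ n a a Body ⇒ n a a a

Two distinct leftmost derivations for the same string.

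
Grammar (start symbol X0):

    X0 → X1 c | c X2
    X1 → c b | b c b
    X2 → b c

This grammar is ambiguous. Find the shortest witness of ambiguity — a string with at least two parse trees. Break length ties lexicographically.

length 3: c b c has 2 parse trees

Two derivations of c b c:
  X0 ⇒ X1 c ⇒ c b c
  X0 ⇒ c X2 ⇒ c b c

c b c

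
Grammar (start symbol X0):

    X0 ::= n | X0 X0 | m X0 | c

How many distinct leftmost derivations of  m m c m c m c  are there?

Parse trees for m m c m c m c (showing first 6 of 12):
  [X0 [X0 m [X0 m [X0 c]]] [X0 [X0 m [X0 c]] [X0 m [X0 c]]]]
  [X0 [X0 m [X0 m [X0 c]]] [X0 m [X0 [X0 c] [X0 m [X0 c]]]]]
  [X0 [X0 [X0 m [X0 m [X0 c]]] [X0 m [X0 c]]] [X0 m [X0 c]]]
  [X0 [X0 m [X0 [X0 m [X0 c]] [X0 m [X0 c]]]] [X0 m [X0 c]]]
  [X0 [X0 m [X0 m [X0 [X0 c] [X0 m [X0 c]]]]] [X0 m [X0 c]]]
  [X0 m [X0 [X0 m [X0 c]] [X0 [X0 m [X0 c]] [X0 m [X0 c]]]]]

12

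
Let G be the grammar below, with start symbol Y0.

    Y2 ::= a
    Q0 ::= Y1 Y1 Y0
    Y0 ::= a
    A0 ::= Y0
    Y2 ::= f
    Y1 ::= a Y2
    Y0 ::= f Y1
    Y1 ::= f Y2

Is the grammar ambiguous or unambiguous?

Unambiguous

Only Y0, Y1, Y2 are reachable from Y0; ignoring the rest: The reachable rules are right-linear with at most one rule per (nonterminal, next-terminal) pair. Each input token forces the next rule, so parsing is deterministic.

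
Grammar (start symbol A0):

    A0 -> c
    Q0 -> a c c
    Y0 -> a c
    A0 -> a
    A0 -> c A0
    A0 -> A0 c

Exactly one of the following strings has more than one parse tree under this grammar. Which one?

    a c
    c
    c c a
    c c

c c

a c: 1 tree
c: 1 tree
c c a: 1 tree
c c: 2 trees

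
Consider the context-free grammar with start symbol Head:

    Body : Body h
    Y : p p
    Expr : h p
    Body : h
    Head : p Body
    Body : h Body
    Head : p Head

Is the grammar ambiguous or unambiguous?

Witness: p h h

Derivation 1: Head ⇒ p Body ⇒ p Body h ⇒ p h h
Derivation 2: Head ⇒ p Body ⇒ p h Body ⇒ p h h

Two distinct leftmost derivations for the same string.

Ambiguous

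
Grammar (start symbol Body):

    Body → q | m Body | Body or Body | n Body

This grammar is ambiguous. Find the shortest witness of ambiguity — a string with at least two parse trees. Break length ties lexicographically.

length 1: no string has ≥2 trees
length 2: no string has ≥2 trees
length 3: no string has ≥2 trees
length 4: m q or q has 2 parse trees

Two derivations of m q or q:
  Body ⇒ m Body ⇒ m Body or Body ⇒ m q or Body ⇒ m q or q
  Body ⇒ Body or Body ⇒ m Body or Body ⇒ m q or Body ⇒ m q or q

m q or q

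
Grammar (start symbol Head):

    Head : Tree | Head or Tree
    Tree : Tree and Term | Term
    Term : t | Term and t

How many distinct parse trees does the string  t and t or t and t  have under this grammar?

Parse trees for t and t or t and t:
  [Head [Head [Tree [Tree [Term t]] and [Term t]]] or [Tree [Tree [Term t]] and [Term t]]]
  [Head [Head [Tree [Tree [Term t]] and [Term t]]] or [Tree [Term [Term t] and t]]]
  [Head [Head [Tree [Term [Term t] and t]]] or [Tree [Tree [Term t]] and [Term t]]]
  [Head [Head [Tree [Term [Term t] and t]]] or [Tree [Term [Term t] and t]]]

4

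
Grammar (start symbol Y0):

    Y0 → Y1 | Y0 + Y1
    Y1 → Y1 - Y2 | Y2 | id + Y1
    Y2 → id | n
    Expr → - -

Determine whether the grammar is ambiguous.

Ambiguous

Witness: id + id

Derivation 1: Y0 ⇒ Y1 ⇒ id + Y1 ⇒ id + Y2 ⇒ id + id
Derivation 2: Y0 ⇒ Y0 + Y1 ⇒ Y1 + Y1 ⇒ Y2 + Y1 ⇒ id + Y1 ⇒ id + Y2 ⇒ id + id

Two distinct leftmost derivations for the same string.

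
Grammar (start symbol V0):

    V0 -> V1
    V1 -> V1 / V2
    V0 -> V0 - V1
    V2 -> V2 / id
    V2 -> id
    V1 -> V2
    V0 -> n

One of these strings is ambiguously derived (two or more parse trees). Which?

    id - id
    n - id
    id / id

id / id

id - id: 1 tree
n - id: 1 tree
id / id: 2 trees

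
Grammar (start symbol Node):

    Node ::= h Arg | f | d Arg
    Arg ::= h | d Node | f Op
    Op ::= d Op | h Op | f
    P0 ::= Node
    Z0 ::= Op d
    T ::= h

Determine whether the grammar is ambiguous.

Unambiguous

Only Node, Arg, Op are reachable from Node; ignoring the rest: Restricted to the reachable nonterminals, every rule has the form A → t or A → t B, and no two rules for the same A share a first terminal. The grammar encodes a DFA — one run per string.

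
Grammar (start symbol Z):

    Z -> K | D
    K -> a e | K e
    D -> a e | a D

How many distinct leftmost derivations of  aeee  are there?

Parse trees for aeee:
  [Z [K [K [K a e] e] e]]

1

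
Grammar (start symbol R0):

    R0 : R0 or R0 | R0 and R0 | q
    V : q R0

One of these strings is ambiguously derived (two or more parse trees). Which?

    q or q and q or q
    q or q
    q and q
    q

q or q and q or q

q or q and q or q: 5 trees
q or q: 1 tree
q and q: 1 tree
q: 1 tree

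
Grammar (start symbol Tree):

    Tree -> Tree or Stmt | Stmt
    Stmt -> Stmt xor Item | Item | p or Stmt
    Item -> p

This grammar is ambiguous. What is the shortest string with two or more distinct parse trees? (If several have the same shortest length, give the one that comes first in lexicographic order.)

p or p

length 1: no string has ≥2 trees
length 3: p or p has 2 parse trees

Two derivations of p or p:
  Tree ⇒ Tree or Stmt ⇒ Stmt or Stmt ⇒ Item or Stmt ⇒ p or Stmt ⇒ p or Item ⇒ p or p
  Tree ⇒ Stmt ⇒ p or Stmt ⇒ p or Item ⇒ p or p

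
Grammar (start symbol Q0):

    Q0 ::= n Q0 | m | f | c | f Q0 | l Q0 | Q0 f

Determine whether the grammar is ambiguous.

Witness: f f

Derivation 1: Q0 ⇒ f Q0 ⇒ f f
Derivation 2: Q0 ⇒ Q0 f ⇒ f f

Two distinct leftmost derivations for the same string.

Ambiguous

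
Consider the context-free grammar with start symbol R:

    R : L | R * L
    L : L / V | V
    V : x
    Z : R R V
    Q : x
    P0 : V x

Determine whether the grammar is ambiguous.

(Z, Q, P0 are unreachable from R, so their rules don't affect L(R).) This is a standard precedence ladder (R over L over V), with each level left-recursive on its own operator ('*' at R, '/' at L). That structure is LR(1), hence unambiguous.

Unambiguous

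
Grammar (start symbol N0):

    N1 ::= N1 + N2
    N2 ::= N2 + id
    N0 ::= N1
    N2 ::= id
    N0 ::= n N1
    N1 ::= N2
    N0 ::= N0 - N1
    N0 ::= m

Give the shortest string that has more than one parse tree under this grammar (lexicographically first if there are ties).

id + id

length 1: no string has ≥2 trees
length 2: no string has ≥2 trees
length 3: id + id has 2 parse trees

Two derivations of id + id:
  N0 ⇒ N1 ⇒ N1 + N2 ⇒ N2 + N2 ⇒ id + N2 ⇒ id + id
  N0 ⇒ N1 ⇒ N2 ⇒ N2 + id ⇒ id + id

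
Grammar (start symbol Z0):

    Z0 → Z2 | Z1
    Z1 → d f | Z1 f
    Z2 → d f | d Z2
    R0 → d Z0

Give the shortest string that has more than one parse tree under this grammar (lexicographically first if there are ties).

d f

length 2: d f has 2 parse trees

Two derivations of d f:
  Z0 ⇒ Z2 ⇒ d f
  Z0 ⇒ Z1 ⇒ d f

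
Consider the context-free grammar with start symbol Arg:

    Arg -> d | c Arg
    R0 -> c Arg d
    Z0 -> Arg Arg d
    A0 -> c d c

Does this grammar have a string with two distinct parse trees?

Unambiguous

Only Arg is reachable from Arg; ignoring the rest: The reachable rules are right-linear with at most one rule per (nonterminal, next-terminal) pair. Each input token forces the next rule, so parsing is deterministic.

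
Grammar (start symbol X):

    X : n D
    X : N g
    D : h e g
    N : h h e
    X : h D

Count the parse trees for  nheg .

1

Parse trees for nheg:
  [X n [D h e g]]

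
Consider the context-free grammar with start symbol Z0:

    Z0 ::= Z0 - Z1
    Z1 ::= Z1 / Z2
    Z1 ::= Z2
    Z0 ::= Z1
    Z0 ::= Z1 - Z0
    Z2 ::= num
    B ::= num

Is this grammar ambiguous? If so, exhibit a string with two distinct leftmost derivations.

Witness: num - num

Derivation 1: Z0 ⇒ Z0 - Z1 ⇒ Z1 - Z1 ⇒ Z2 - Z1 ⇒ num - Z1 ⇒ num - Z2 ⇒ num - num
Derivation 2: Z0 ⇒ Z1 - Z0 ⇒ Z2 - Z0 ⇒ num - Z0 ⇒ num - Z1 ⇒ num - Z2 ⇒ num - num

Two distinct leftmost derivations for the same string.

Ambiguous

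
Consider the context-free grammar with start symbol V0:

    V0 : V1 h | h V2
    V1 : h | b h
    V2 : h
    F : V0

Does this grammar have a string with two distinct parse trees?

Ambiguous

Witness: h h

Derivation 1: V0 ⇒ V1 h ⇒ h h
Derivation 2: V0 ⇒ h V2 ⇒ h h

Two distinct leftmost derivations for the same string.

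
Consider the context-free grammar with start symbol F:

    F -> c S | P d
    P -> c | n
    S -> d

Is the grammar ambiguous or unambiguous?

Witness: c d

Derivation 1: F ⇒ c S ⇒ c d
Derivation 2: F ⇒ P d ⇒ c d

Two distinct leftmost derivations for the same string.

Ambiguous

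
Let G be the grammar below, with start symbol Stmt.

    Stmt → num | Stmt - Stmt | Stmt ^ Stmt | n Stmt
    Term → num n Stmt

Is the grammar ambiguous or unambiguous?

Ambiguous

Witness: n num - num

Derivation 1: Stmt ⇒ Stmt - Stmt ⇒ n Stmt - Stmt ⇒ n num - Stmt ⇒ n num - num
Derivation 2: Stmt ⇒ n Stmt ⇒ n Stmt - Stmt ⇒ n num - Stmt ⇒ n num - num

Two distinct leftmost derivations for the same string.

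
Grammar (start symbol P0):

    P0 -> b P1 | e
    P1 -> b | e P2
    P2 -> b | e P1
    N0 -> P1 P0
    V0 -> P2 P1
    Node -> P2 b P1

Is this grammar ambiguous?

Unambiguous

Only P0, P1, P2 are reachable from P0; ignoring the rest: Restricted to the reachable nonterminals, every rule has the form A → t or A → t B, and no two rules for the same A share a first terminal. The grammar encodes a DFA — one run per string.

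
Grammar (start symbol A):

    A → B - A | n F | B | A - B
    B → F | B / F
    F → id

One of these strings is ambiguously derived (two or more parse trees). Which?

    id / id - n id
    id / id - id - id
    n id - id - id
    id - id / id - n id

id / id - n id: 1 tree
id / id - id - id: 4 trees
n id - id - id: 1 tree
id - id / id - n id: 1 tree

id / id - id - id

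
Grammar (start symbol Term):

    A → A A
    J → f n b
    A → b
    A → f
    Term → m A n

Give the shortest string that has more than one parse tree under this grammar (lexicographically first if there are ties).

length 3: no string has ≥2 trees
length 4: no string has ≥2 trees
length 5: m b b b n has 2 parse trees

Two derivations of m b b b n:
  Term ⇒ m A n ⇒ m A A n ⇒ m A A A n ⇒ m b A A n ⇒ m b b A n ⇒ m b b b n
  Term ⇒ m A n ⇒ m A A n ⇒ m b A n ⇒ m b A A n ⇒ m b b A n ⇒ m b b b n

m b b b n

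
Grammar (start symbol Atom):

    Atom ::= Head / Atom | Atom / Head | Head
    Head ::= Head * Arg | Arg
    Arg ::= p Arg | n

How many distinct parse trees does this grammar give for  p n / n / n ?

4

Parse trees for p n / n / n:
  [Atom [Head [Arg p [Arg n]]] / [Atom [Head [Arg n]] / [Atom [Head [Arg n]]]]]
  [Atom [Head [Arg p [Arg n]]] / [Atom [Atom [Head [Arg n]]] / [Head [Arg n]]]]
  [Atom [Atom [Head [Arg p [Arg n]]] / [Atom [Head [Arg n]]]] / [Head [Arg n]]]
  [Atom [Atom [Atom [Head [Arg p [Arg n]]]] / [Head [Arg n]]] / [Head [Arg n]]]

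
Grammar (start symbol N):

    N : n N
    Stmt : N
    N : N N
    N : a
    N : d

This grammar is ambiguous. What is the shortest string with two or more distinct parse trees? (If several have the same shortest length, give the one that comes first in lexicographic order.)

a a a

length 1: no string has ≥2 trees
length 2: no string has ≥2 trees
length 3: a a a has 2 parse trees

Two derivations of a a a:
  N ⇒ N N ⇒ N N N ⇒ a N N ⇒ a a N ⇒ a a a
  N ⇒ N N ⇒ a N ⇒ a N N ⇒ a a N ⇒ a a a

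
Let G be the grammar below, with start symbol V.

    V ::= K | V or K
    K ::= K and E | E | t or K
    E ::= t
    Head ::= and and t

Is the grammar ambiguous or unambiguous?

Ambiguous

Witness: t or t

Derivation 1: V ⇒ K ⇒ t or K ⇒ t or E ⇒ t or t
Derivation 2: V ⇒ V or K ⇒ K or K ⇒ E or K ⇒ t or K ⇒ t or E ⇒ t or t

Two distinct leftmost derivations for the same string.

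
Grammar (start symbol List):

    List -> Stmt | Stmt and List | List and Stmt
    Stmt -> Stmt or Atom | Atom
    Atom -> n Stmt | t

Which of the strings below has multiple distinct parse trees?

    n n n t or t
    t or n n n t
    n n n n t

n n n t or t: 4 trees
t or n n n t: 1 tree
n n n n t: 1 tree

n n n t or t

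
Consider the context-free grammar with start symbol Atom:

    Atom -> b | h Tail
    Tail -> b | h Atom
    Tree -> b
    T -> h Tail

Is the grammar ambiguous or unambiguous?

Only Atom, Tail are reachable from Atom; ignoring the rest: Restricted to the reachable nonterminals, every rule has the form A → t or A → t B, and no two rules for the same A share a first terminal. The grammar encodes a DFA — one run per string.

Unambiguous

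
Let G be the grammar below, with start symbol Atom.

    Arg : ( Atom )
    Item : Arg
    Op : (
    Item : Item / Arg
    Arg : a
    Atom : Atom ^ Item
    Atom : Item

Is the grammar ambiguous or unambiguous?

Only Atom, Item, Arg are reachable from Atom; ignoring the rest: This is a standard precedence ladder (Atom over Item over Arg), with each level left-recursive on its own operator ('^' at Atom, '/' at Item). That structure is LR(1), hence unambiguous.

Unambiguous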